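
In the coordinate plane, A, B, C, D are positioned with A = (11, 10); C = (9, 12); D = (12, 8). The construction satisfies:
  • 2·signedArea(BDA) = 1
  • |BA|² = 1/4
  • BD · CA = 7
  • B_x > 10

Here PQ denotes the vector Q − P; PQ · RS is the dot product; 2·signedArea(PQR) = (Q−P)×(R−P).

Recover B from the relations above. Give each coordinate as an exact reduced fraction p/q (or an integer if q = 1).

B = (21/2, 10)

1. B_x = 21/2  [2·signedArea(BDA) = 1 ∩ BD · CA = 7]
2. B_y = 10  [2·signedArea(BDA) = 1 ∩ BD · CA = 7]
   → B = (21/2, 10)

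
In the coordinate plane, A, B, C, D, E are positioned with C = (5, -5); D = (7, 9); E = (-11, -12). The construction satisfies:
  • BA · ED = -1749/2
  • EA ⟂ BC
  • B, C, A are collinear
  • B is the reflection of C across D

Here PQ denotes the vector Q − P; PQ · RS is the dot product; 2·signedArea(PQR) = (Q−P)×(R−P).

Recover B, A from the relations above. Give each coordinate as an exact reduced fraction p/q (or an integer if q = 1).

A = (37/10, -141/10)
B = (9, 23)

1. B_x = 9  [B is the reflection of C across D]
2. B_y = 23  [B is the reflection of C across D]
   → B = (9, 23)
3. A_x = 37/10  [B, C, A are collinear ∩ EA ⟂ BC]
4. A_y = -141/10  [B, C, A are collinear ∩ EA ⟂ BC]
   → A = (37/10, -141/10)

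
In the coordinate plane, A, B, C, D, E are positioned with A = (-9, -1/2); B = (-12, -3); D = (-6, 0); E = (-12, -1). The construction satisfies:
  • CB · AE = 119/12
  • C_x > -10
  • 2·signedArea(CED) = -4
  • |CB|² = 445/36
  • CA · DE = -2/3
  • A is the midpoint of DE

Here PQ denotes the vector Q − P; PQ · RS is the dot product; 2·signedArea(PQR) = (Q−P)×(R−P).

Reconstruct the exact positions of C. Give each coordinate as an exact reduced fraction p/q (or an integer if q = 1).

C = (-9, -7/6)

1. C_x = -9  [2·signedArea(CED) = -4 ∩ CA · DE = -2/3]
2. C_y = -7/6  [2·signedArea(CED) = -4 ∩ CA · DE = -2/3]
   → C = (-9, -7/6)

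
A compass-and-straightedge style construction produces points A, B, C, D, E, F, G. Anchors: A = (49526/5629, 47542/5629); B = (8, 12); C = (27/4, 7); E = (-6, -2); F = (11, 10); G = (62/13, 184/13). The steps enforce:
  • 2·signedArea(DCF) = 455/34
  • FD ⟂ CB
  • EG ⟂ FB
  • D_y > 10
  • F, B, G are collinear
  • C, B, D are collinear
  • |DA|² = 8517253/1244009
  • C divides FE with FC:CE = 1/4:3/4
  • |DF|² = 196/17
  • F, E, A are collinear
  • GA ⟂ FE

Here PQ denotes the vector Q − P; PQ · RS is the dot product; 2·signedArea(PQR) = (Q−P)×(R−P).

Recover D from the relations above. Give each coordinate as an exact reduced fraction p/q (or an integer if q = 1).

1. D_x = 131/17  [C, B, D are collinear ∩ FD ⟂ CB]
2. D_y = 184/17  [C, B, D are collinear ∩ FD ⟂ CB]
   → D = (131/17, 184/17)

D = (131/17, 184/17)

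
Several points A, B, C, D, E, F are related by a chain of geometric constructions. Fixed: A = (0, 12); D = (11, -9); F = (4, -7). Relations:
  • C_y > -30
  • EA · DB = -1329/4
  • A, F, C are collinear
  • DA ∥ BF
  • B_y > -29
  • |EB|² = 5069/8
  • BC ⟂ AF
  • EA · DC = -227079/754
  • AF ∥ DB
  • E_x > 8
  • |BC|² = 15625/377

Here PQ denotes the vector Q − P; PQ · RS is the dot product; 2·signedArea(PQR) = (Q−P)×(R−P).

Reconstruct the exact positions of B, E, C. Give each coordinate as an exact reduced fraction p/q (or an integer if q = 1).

B = (15, -28)
C = (3280/377, -11056/377)
E = (33/4, -15/4)

1. B_x = 15  [DA ∥ BF ∩ AF ∥ DB]
2. B_y = -28  [DA ∥ BF ∩ AF ∥ DB]
   → B = (15, -28)
3. C_x = 3280/377  [A, F, C are collinear ∩ BC ⟂ AF]
4. C_y = -11056/377  [A, F, C are collinear ∩ BC ⟂ AF]
   → C = (3280/377, -11056/377)
5. E_x = 33/4  [EA · DC = -227079/754 ∩ EA · DB = -1329/4]
6. E_y = -15/4  [EA · DC = -227079/754 ∩ EA · DB = -1329/4]
   → E = (33/4, -15/4)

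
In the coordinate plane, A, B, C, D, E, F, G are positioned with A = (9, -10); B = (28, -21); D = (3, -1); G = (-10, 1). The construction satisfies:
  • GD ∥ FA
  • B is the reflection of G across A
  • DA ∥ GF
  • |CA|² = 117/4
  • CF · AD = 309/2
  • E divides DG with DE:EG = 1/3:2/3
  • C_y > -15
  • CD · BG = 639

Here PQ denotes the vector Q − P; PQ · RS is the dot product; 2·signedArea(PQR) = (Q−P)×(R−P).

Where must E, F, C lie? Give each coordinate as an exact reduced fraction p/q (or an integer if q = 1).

C = (12, -29/2)
E = (-4/3, -1/3)
F = (-4, -8)

1. E_x = -4/3  [E divides DG with DE:EG = 1/3:2/3]
2. E_y = -1/3  [E divides DG with DE:EG = 1/3:2/3]
   → E = (-4/3, -1/3)
3. F_x = -4  [GD ∥ FA ∩ DA ∥ GF]
4. F_y = -8  [GD ∥ FA ∩ DA ∥ GF]
   → F = (-4, -8)
5. C_x = 12  [CD · BG = 639 ∩ CF · AD = 309/2]
6. C_y = -29/2  [CD · BG = 639 ∩ CF · AD = 309/2]
   → C = (12, -29/2)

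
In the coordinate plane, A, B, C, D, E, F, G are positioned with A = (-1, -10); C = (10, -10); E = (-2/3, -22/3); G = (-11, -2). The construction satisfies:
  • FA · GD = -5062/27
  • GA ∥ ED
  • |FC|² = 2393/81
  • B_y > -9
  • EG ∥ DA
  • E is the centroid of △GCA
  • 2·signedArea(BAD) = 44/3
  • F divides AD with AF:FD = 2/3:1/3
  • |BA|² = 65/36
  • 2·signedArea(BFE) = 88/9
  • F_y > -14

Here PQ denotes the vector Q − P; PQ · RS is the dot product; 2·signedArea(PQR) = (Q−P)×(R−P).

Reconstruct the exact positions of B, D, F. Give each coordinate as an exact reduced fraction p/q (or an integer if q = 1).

B = (-5/6, -26/3)
D = (28/3, -46/3)
F = (53/9, -122/9)

1. D_x = 28/3  [EG ∥ DA ∩ GA ∥ ED]
2. D_y = -46/3  [EG ∥ DA ∩ GA ∥ ED]
   → D = (28/3, -46/3)
3. F_x = 53/9  [F divides AD with AF:FD = 2/3:1/3]
4. F_y = -122/9  [F divides AD with AF:FD = 2/3:1/3]
   → F = (53/9, -122/9)
5. B_x = -5/6  [2·signedArea(BFE) = 88/9 ∩ 2·signedArea(BAD) = 44/3]
6. B_y = -26/3  [2·signedArea(BFE) = 88/9 ∩ 2·signedArea(BAD) = 44/3]
   → B = (-5/6, -26/3)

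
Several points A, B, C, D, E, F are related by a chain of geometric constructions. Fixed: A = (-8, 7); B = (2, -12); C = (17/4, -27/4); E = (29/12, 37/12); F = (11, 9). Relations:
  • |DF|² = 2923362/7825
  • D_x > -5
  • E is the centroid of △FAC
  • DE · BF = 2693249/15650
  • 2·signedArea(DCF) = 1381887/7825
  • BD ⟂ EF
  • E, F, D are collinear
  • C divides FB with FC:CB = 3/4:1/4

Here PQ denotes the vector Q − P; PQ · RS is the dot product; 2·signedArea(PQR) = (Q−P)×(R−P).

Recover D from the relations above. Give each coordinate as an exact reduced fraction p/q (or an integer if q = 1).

D = (-38452/7825, -15414/7825)

1. D_x = -38452/7825  [E, F, D are collinear ∩ BD ⟂ EF]
2. D_y = -15414/7825  [E, F, D are collinear ∩ BD ⟂ EF]
   → D = (-38452/7825, -15414/7825)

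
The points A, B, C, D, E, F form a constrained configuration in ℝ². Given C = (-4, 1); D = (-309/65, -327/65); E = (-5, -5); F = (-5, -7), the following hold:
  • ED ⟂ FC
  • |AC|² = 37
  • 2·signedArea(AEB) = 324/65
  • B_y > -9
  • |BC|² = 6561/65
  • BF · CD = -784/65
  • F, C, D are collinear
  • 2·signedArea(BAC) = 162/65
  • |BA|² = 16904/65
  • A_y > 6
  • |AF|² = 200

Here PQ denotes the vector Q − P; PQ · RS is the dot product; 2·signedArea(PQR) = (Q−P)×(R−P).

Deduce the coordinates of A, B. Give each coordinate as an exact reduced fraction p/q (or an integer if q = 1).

A = (-3, 7)
B = (-341/65, -583/65)

1. B_x = -341/65  [line 49/65·x + 392/65·y + 3773/65 = 0 ∩ |BC|² = 6561/65]
2. B_y = -583/65  [line 49/65·x + 392/65·y + 3773/65 = 0 ∩ |BC|² = 6561/65]
   → B = (-341/65, -583/65)
3. A_x = -3  [2·signedArea(AEB) = 324/65 ∩ 2·signedArea(BAC) = 162/65]
4. A_y = 7  [2·signedArea(AEB) = 324/65 ∩ 2·signedArea(BAC) = 162/65]
   → A = (-3, 7)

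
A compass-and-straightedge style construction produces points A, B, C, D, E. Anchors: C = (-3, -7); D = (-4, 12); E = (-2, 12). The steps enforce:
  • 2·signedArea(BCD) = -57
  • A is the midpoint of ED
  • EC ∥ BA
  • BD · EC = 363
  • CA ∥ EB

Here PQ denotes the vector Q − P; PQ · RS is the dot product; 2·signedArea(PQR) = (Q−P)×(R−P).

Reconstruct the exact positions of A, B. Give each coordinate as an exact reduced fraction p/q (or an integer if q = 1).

1. A_x = -3  [A is the midpoint of ED]
2. A_y = 12  [A is the midpoint of ED]
   → A = (-3, 12)
3. B_x = -2  [EC ∥ BA ∩ CA ∥ EB]
4. B_y = 31  [EC ∥ BA ∩ CA ∥ EB]
   → B = (-2, 31)

A = (-3, 12)
B = (-2, 31)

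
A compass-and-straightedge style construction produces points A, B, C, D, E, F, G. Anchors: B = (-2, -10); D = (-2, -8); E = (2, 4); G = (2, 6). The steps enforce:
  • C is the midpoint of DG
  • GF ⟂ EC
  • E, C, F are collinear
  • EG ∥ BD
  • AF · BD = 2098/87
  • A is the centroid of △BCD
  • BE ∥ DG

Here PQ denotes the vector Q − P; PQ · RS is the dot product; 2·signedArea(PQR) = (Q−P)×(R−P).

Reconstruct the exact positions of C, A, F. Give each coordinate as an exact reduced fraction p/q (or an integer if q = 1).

1. C_x = 0  [C is the midpoint of DG]
2. C_y = -1  [C is the midpoint of DG]
   → C = (0, -1)
3. A_x = -4/3  [A is the centroid of △BCD]
4. A_y = -19/3  [A is the centroid of △BCD]
   → A = (-4/3, -19/3)
5. F_x = 78/29  [E, C, F are collinear ∩ GF ⟂ EC]
6. F_y = 166/29  [E, C, F are collinear ∩ GF ⟂ EC]
   → F = (78/29, 166/29)

A = (-4/3, -19/3)
C = (0, -1)
F = (78/29, 166/29)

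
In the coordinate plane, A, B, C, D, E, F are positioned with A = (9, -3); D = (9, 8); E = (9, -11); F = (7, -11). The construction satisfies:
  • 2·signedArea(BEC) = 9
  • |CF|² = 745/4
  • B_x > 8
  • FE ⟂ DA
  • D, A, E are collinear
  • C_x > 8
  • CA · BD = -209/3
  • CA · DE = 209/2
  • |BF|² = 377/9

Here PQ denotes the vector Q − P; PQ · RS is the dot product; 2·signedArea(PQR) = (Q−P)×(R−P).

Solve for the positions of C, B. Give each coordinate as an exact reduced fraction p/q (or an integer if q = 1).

B = (25/3, -14/3)
C = (9, 5/2)

1. C_y = 5/2  [CA · DE = 209/2]
2. C_x = 9  [|CF|² = 745/4]
   → C = (9, 5/2)
3. B_x = 25/3  [CA · BD = -209/3 ∩ 2·signedArea(BEC) = 9]
4. B_y = -14/3  [CA · BD = -209/3 ∩ 2·signedArea(BEC) = 9]
   → B = (25/3, -14/3)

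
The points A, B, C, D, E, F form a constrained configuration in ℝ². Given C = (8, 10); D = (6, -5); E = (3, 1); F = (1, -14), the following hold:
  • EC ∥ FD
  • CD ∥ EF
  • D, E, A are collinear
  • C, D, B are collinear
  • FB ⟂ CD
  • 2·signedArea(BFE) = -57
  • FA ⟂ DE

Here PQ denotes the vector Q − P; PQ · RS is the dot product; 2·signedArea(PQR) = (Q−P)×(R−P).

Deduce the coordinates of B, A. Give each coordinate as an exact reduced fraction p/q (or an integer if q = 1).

A = (43/5, -51/5)
B = (1084/229, -3320/229)

1. B_x = 1084/229  [C, D, B are collinear ∩ FB ⟂ CD]
2. B_y = -3320/229  [C, D, B are collinear ∩ FB ⟂ CD]
   → B = (1084/229, -3320/229)
3. A_x = 43/5  [D, E, A are collinear ∩ FA ⟂ DE]
4. A_y = -51/5  [D, E, A are collinear ∩ FA ⟂ DE]
   → A = (43/5, -51/5)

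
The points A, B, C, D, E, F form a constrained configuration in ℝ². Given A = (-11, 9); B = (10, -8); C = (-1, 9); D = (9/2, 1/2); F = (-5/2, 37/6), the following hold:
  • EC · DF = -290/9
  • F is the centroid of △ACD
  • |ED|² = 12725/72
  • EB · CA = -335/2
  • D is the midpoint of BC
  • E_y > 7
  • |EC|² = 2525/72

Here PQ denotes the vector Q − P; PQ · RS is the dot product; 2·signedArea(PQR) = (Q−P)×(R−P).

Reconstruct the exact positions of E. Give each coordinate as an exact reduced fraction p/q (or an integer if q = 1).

1. E_x = -27/4  [EB · CA = -335/2 ∩ EC · DF = -290/9]
2. E_y = 91/12  [EB · CA = -335/2 ∩ EC · DF = -290/9]
   → E = (-27/4, 91/12)

E = (-27/4, 91/12)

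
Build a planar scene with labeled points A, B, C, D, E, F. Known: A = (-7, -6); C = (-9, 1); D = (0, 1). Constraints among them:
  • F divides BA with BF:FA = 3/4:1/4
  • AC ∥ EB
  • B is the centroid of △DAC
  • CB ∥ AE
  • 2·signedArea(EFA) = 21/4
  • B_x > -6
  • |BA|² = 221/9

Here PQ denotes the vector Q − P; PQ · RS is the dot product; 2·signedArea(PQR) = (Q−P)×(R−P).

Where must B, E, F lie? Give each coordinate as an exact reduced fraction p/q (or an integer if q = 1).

1. B_x = -16/3  [B is the centroid of △DAC]
2. B_y = -4/3  [B is the centroid of △DAC]
   → B = (-16/3, -4/3)
3. E_x = -10/3  [AC ∥ EB ∩ CB ∥ AE]
4. E_y = -25/3  [AC ∥ EB ∩ CB ∥ AE]
   → E = (-10/3, -25/3)
5. F_x = -79/12  [F divides BA with BF:FA = 3/4:1/4]
6. F_y = -29/6  [F divides BA with BF:FA = 3/4:1/4]
   → F = (-79/12, -29/6)

B = (-16/3, -4/3)
E = (-10/3, -25/3)
F = (-79/12, -29/6)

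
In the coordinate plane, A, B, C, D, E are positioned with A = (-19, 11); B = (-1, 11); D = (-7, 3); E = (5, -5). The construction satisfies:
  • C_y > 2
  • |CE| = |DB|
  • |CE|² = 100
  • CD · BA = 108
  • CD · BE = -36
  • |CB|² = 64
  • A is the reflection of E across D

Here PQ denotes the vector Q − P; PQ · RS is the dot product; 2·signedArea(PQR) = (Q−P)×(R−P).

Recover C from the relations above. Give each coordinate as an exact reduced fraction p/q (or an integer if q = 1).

1. C_x = -1  [CD · BE = -36 ∩ CD · BA = 108]
2. C_y = 3  [CD · BE = -36 ∩ CD · BA = 108]
   → C = (-1, 3)

C = (-1, 3)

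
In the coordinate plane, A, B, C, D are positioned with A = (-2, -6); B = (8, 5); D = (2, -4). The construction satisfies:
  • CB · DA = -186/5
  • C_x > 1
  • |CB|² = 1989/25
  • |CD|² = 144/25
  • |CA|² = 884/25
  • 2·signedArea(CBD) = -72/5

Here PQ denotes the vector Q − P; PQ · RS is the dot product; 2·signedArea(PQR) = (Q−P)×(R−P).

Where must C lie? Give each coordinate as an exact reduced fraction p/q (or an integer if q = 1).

1. C_x = 2  [2·signedArea(CBD) = -72/5 ∩ CB · DA = -186/5]
2. C_y = -8/5  [2·signedArea(CBD) = -72/5 ∩ CB · DA = -186/5]
   → C = (2, -8/5)

C = (2, -8/5)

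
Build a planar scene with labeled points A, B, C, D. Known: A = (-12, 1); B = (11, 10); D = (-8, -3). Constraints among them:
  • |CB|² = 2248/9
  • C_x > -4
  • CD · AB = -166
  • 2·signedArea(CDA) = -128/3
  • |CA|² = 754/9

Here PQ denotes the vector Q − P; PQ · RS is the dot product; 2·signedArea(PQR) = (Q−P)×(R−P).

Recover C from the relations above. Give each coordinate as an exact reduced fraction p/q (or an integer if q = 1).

1. C_x = -3  [2·signedArea(CDA) = -128/3 ∩ CD · AB = -166]
2. C_y = 8/3  [2·signedArea(CDA) = -128/3 ∩ CD · AB = -166]
   → C = (-3, 8/3)

C = (-3, 8/3)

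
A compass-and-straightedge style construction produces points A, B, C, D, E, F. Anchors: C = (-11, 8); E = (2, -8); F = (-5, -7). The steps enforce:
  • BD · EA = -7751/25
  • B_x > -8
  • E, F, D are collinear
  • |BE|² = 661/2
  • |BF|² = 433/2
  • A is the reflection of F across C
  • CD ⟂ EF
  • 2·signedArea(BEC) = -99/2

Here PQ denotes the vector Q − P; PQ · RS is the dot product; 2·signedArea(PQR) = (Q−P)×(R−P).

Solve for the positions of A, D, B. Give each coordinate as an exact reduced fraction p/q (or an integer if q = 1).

1. A_x = -17  [A is the reflection of F across C]
2. A_y = 23  [A is the reflection of F across C]
   → A = (-17, 23)
3. D_x = -649/50  [E, F, D are collinear ∩ CD ⟂ EF]
4. D_y = -293/50  [E, F, D are collinear ∩ CD ⟂ EF]
   → D = (-649/50, -293/50)
5. B_x = -15/2  [2·signedArea(BEC) = -99/2 ∩ BD · EA = -7751/25]
6. B_y = 15/2  [2·signedArea(BEC) = -99/2 ∩ BD · EA = -7751/25]
   → B = (-15/2, 15/2)

A = (-17, 23)
B = (-15/2, 15/2)
D = (-649/50, -293/50)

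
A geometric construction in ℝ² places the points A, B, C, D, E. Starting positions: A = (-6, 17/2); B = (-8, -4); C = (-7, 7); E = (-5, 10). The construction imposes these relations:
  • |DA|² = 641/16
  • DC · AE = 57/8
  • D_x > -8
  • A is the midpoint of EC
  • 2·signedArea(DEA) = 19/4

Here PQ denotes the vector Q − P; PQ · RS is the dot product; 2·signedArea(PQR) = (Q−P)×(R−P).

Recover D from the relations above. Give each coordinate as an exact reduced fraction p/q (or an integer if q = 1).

1. D_x = -7  [2·signedArea(DEA) = 19/4 ∩ DC · AE = 57/8]
2. D_y = 9/4  [2·signedArea(DEA) = 19/4 ∩ DC · AE = 57/8]
   → D = (-7, 9/4)

D = (-7, 9/4)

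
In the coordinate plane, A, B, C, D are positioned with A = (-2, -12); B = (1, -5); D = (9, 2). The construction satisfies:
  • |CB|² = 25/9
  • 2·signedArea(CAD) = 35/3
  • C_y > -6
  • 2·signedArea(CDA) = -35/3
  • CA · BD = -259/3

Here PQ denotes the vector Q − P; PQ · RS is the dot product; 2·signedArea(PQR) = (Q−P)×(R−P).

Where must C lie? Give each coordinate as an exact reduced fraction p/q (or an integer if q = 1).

1. C_x = 8/3  [2·signedArea(CDA) = -35/3 ∩ CA · BD = -259/3]
2. C_y = -5  [2·signedArea(CDA) = -35/3 ∩ CA · BD = -259/3]
   → C = (8/3, -5)

C = (8/3, -5)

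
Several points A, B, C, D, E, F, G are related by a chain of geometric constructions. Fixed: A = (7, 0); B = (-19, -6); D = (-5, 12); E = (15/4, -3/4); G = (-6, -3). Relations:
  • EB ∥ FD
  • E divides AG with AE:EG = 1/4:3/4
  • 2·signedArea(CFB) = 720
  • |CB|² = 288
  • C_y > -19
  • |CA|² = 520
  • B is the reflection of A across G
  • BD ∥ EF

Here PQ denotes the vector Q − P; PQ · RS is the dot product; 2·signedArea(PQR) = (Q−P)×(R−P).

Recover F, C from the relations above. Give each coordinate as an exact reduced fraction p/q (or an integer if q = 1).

C = (-7, -18)
F = (71/4, 69/4)

1. F_x = 71/4  [EB ∥ FD ∩ BD ∥ EF]
2. F_y = 69/4  [EB ∥ FD ∩ BD ∥ EF]
   → F = (71/4, 69/4)
3. C_x = -7  [line 93/4·x + -147/4·y + -1995/4 = 0 ∩ |CB|² = 288]
4. C_y = -18  [line 93/4·x + -147/4·y + -1995/4 = 0 ∩ |CB|² = 288]
   → C = (-7, -18)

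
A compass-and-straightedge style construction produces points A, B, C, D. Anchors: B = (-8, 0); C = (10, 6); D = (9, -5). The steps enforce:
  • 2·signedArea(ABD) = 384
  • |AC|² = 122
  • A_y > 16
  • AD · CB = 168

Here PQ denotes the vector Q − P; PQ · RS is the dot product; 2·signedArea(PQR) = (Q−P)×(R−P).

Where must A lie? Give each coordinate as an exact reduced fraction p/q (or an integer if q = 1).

1. A_x = 11  [2·signedArea(ABD) = 384 ∩ AD · CB = 168]
2. A_y = 17  [2·signedArea(ABD) = 384 ∩ AD · CB = 168]
   → A = (11, 17)

A = (11, 17)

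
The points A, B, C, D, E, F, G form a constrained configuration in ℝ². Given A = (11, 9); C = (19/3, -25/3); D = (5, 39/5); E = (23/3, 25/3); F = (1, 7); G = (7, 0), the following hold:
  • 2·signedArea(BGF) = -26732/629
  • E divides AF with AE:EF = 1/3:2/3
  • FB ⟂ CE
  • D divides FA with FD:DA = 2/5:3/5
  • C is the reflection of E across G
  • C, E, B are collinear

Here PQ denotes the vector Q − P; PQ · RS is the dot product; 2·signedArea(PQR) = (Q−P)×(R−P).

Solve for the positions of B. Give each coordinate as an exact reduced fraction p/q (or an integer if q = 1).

1. B_x = 4729/629  [C, E, B are collinear ∩ FB ⟂ CE]
2. B_y = 4075/629  [C, E, B are collinear ∩ FB ⟂ CE]
   → B = (4729/629, 4075/629)

B = (4729/629, 4075/629)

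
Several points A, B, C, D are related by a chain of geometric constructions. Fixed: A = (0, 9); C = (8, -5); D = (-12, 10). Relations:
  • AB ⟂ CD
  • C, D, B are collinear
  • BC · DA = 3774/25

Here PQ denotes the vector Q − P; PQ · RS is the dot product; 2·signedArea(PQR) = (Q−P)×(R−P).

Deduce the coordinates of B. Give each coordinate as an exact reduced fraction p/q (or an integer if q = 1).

1. B_x = -96/25  [C, D, B are collinear ∩ AB ⟂ CD]
2. B_y = 97/25  [C, D, B are collinear ∩ AB ⟂ CD]
   → B = (-96/25, 97/25)

B = (-96/25, 97/25)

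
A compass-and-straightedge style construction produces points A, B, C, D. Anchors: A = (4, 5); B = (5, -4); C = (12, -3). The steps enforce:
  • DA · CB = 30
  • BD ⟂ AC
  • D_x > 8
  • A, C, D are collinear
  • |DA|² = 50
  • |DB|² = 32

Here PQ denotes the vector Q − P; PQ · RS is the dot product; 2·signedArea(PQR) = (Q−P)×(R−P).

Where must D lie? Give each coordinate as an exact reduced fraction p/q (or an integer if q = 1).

1. D_x = 9  [A, C, D are collinear ∩ BD ⟂ AC]
2. D_y = 0  [A, C, D are collinear ∩ BD ⟂ AC]
   → D = (9, 0)

D = (9, 0)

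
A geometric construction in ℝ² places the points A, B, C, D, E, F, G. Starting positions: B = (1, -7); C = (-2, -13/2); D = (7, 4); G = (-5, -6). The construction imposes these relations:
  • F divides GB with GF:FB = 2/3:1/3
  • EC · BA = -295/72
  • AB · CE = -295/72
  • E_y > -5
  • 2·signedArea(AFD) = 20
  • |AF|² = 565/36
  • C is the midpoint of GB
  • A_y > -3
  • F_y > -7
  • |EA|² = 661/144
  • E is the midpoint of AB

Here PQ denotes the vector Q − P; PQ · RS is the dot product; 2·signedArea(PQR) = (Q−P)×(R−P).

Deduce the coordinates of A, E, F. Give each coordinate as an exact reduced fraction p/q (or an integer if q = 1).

1. F_x = -1  [F divides GB with GF:FB = 2/3:1/3]
2. F_y = -20/3  [F divides GB with GF:FB = 2/3:1/3]
   → F = (-1, -20/3)
3. A_x = 0  [line -32/3·x + 8·y + 68/3 = 0 ∩ |AF|² = 565/36]
4. A_y = -17/6  [line -32/3·x + 8·y + 68/3 = 0 ∩ |AF|² = 565/36]
   → A = (0, -17/6)
5. E_x = 1/2  [E is the midpoint of AB]
6. E_y = -59/12  [E is the midpoint of AB]
   → E = (1/2, -59/12)

A = (0, -17/6)
E = (1/2, -59/12)
F = (-1, -20/3)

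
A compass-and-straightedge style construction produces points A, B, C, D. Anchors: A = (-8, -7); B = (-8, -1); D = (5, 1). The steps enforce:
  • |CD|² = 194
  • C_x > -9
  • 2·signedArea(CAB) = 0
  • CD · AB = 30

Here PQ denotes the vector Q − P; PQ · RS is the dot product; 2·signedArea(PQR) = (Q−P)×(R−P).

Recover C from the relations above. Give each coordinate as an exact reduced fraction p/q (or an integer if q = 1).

C = (-8, -4)

1. C_x = -8  [2·signedArea(CAB) = 0 ∩ CD · AB = 30]
2. C_y = -4  [2·signedArea(CAB) = 0 ∩ CD · AB = 30]
   → C = (-8, -4)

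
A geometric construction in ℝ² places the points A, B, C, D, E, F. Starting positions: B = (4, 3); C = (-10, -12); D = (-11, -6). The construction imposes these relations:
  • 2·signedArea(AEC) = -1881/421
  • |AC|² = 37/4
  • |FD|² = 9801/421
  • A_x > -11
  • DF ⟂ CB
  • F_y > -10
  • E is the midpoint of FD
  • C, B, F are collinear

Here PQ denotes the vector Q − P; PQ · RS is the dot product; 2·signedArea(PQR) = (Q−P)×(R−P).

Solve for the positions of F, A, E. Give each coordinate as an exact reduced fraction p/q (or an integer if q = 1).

A = (-21/2, -9)
E = (-7777/842, -3219/421)
F = (-3146/421, -3912/421)

1. F_x = -3146/421  [C, B, F are collinear ∩ DF ⟂ CB]
2. F_y = -3912/421  [C, B, F are collinear ∩ DF ⟂ CB]
   → F = (-3146/421, -3912/421)
3. E_x = -7777/842  [E is the midpoint of FD]
4. E_y = -3219/421  [E is the midpoint of FD]
   → E = (-7777/842, -3219/421)
5. A_x = -21/2  [line 1833/421·x + -643/842·y + 16353/421 = 0 ∩ |AC|² = 37/4]
6. A_y = -9  [line 1833/421·x + -643/842·y + 16353/421 = 0 ∩ |AC|² = 37/4]
   → A = (-21/2, -9)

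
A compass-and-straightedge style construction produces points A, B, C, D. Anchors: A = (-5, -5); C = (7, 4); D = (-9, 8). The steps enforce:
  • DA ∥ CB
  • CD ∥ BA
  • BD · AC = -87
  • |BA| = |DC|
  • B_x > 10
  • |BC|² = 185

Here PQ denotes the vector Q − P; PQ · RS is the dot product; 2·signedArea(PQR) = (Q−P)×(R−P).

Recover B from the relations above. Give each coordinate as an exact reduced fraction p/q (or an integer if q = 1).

B = (11, -9)

1. B_x = 11  [CD ∥ BA ∩ DA ∥ CB]
2. B_y = -9  [CD ∥ BA ∩ DA ∥ CB]
   → B = (11, -9)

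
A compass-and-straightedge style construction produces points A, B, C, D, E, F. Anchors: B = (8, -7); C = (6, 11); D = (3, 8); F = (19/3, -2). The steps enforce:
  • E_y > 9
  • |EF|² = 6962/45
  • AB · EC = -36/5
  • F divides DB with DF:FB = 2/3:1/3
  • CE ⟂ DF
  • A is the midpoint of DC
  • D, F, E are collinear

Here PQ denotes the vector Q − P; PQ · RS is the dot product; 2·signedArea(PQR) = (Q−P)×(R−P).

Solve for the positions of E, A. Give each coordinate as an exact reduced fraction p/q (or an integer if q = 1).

A = (9/2, 19/2)
E = (12/5, 49/5)

1. E_x = 12/5  [D, F, E are collinear ∩ CE ⟂ DF]
2. E_y = 49/5  [D, F, E are collinear ∩ CE ⟂ DF]
   → E = (12/5, 49/5)
3. A_x = 9/2  [A is the midpoint of DC]
4. A_y = 19/2  [A is the midpoint of DC]
   → A = (9/2, 19/2)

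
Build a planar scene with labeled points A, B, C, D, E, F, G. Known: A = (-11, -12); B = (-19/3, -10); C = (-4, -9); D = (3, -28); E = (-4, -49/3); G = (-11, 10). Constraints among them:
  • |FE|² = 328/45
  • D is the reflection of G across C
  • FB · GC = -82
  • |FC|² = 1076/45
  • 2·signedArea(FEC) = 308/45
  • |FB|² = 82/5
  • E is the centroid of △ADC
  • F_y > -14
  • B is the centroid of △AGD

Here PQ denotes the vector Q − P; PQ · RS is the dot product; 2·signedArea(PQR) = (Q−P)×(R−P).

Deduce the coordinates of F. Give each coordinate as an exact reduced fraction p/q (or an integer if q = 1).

1. F_x = -74/15  [FB · GC = -82 ∩ 2·signedArea(FEC) = 308/45]
2. F_y = -69/5  [FB · GC = -82 ∩ 2·signedArea(FEC) = 308/45]
   → F = (-74/15, -69/5)

F = (-74/15, -69/5)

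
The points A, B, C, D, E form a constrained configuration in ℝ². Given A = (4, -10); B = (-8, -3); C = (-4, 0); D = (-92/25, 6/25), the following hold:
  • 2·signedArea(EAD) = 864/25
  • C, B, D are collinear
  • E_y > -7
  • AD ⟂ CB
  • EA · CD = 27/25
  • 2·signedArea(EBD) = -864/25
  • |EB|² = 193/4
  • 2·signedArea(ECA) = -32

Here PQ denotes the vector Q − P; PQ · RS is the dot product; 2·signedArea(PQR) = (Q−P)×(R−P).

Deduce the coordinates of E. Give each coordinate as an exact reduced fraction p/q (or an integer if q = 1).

1. E_x = -2  [2·signedArea(EAD) = 864/25 ∩ 2·signedArea(ECA) = -32]
2. E_y = -13/2  [2·signedArea(EAD) = 864/25 ∩ 2·signedArea(ECA) = -32]
   → E = (-2, -13/2)

E = (-2, -13/2)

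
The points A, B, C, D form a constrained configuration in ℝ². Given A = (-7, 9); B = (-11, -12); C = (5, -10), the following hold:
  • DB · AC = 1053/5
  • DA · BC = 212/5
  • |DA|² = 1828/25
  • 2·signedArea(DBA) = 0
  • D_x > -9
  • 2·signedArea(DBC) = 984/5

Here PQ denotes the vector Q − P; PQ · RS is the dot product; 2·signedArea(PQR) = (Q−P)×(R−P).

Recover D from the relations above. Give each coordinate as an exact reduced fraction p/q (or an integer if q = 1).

1. D_x = -43/5  [2·signedArea(DBA) = 0 ∩ DB · AC = 1053/5]
2. D_y = 3/5  [2·signedArea(DBA) = 0 ∩ DB · AC = 1053/5]
   → D = (-43/5, 3/5)

D = (-43/5, 3/5)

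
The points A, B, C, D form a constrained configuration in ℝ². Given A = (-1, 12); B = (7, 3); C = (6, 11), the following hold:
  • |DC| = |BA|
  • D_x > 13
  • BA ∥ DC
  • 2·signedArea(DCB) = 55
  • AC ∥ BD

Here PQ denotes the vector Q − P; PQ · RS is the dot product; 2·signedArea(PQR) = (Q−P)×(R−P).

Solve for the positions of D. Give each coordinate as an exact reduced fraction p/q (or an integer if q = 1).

D = (14, 2)

1. D_x = 14  [BA ∥ DC ∩ AC ∥ BD]
2. D_y = 2  [BA ∥ DC ∩ AC ∥ BD]
   → D = (14, 2)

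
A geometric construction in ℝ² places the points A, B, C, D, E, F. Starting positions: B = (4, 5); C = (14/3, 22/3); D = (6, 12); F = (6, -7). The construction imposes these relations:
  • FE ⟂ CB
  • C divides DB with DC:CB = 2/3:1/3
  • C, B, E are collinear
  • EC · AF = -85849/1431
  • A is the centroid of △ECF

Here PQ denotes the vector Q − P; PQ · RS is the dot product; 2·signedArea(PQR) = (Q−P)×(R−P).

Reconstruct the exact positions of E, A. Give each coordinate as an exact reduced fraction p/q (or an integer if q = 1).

A = (1852/477, -832/477)
E = (52/53, -295/53)

1. E_x = 52/53  [C, B, E are collinear ∩ FE ⟂ CB]
2. E_y = -295/53  [C, B, E are collinear ∩ FE ⟂ CB]
   → E = (52/53, -295/53)
3. A_x = 1852/477  [A is the centroid of △ECF]
4. A_y = -832/477  [A is the centroid of △ECF]
   → A = (1852/477, -832/477)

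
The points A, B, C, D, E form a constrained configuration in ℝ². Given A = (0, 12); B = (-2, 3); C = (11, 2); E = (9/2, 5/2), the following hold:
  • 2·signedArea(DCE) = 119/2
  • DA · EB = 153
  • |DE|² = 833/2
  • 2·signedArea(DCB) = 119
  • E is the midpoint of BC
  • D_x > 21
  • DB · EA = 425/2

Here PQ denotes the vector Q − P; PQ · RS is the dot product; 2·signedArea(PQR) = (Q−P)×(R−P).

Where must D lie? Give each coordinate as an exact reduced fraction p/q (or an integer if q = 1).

1. D_x = 22  [DB · EA = 425/2 ∩ 2·signedArea(DCB) = 119]
2. D_y = -8  [DB · EA = 425/2 ∩ 2·signedArea(DCB) = 119]
   → D = (22, -8)

D = (22, -8)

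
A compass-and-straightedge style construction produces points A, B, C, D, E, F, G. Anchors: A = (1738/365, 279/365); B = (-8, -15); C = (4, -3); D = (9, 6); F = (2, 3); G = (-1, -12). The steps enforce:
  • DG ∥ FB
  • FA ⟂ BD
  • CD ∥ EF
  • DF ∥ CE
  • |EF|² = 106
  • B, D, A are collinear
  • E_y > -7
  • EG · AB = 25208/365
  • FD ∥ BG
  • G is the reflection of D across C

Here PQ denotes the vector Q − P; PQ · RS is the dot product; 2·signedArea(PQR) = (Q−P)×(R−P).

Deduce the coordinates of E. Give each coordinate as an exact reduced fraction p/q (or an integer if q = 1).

E = (-3, -6)

1. E_x = -3  [CD ∥ EF ∩ DF ∥ CE]
2. E_y = -6  [CD ∥ EF ∩ DF ∥ CE]
   → E = (-3, -6)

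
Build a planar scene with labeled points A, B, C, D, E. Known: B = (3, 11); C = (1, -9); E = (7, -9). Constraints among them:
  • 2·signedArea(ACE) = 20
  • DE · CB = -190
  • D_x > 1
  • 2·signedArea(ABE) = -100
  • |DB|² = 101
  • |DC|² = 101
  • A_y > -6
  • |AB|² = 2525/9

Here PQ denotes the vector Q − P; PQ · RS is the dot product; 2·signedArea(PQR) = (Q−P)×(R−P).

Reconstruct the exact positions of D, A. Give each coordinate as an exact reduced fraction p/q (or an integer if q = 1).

1. D_x = 2  [line -2·x + -20·y + 24 = 0 ∩ |DB|² = 101]
2. D_y = 1  [line -2·x + -20·y + 24 = 0 ∩ |DB|² = 101]
   → D = (2, 1)
3. A_x = 4/3  [2·signedArea(ACE) = 20 ∩ 2·signedArea(ABE) = -100]
4. A_y = -17/3  [2·signedArea(ACE) = 20 ∩ 2·signedArea(ABE) = -100]
   → A = (4/3, -17/3)

A = (4/3, -17/3)
D = (2, 1)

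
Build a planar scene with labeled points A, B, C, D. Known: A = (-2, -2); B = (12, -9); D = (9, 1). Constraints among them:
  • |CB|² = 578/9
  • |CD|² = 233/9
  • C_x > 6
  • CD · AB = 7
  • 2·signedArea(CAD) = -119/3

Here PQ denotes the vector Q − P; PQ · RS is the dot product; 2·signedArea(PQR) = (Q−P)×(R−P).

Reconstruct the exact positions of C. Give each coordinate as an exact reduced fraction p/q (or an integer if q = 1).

C = (19/3, -10/3)

1. C_x = 19/3  [CD · AB = 7 ∩ 2·signedArea(CAD) = -119/3]
2. C_y = -10/3  [CD · AB = 7 ∩ 2·signedArea(CAD) = -119/3]
   → C = (19/3, -10/3)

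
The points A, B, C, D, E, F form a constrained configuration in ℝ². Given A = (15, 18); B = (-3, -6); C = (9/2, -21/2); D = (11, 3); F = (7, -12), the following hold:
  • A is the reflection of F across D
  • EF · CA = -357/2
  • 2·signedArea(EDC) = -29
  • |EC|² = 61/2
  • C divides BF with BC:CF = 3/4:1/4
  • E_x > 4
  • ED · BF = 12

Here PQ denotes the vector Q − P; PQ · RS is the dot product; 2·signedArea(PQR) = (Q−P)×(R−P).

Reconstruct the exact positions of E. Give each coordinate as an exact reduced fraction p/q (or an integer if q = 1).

E = (5, -5)

1. E_x = 5  [2·signedArea(EDC) = -29 ∩ EF · CA = -357/2]
2. E_y = -5  [2·signedArea(EDC) = -29 ∩ EF · CA = -357/2]
   → E = (5, -5)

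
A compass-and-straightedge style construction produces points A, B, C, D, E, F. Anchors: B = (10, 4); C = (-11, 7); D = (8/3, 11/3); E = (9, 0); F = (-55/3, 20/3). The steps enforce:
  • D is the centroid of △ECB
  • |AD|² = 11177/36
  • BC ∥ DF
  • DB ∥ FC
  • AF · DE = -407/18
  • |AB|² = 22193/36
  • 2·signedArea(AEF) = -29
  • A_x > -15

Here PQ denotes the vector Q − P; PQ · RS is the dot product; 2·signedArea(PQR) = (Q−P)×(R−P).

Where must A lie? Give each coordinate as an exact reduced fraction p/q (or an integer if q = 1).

1. A_x = -44/3  [AF · DE = -407/18 ∩ 2·signedArea(AEF) = -29]
2. A_y = 41/6  [AF · DE = -407/18 ∩ 2·signedArea(AEF) = -29]
   → A = (-44/3, 41/6)

A = (-44/3, 41/6)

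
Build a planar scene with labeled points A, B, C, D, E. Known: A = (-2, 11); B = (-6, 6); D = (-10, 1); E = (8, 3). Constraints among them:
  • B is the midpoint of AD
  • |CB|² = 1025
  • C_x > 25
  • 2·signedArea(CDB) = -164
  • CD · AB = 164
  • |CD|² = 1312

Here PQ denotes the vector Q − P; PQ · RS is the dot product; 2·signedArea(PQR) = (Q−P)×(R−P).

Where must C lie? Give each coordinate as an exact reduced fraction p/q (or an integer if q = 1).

C = (26, 5)

1. C_x = 26  [CD · AB = 164 ∩ 2·signedArea(CDB) = -164]
2. C_y = 5  [CD · AB = 164 ∩ 2·signedArea(CDB) = -164]
   → C = (26, 5)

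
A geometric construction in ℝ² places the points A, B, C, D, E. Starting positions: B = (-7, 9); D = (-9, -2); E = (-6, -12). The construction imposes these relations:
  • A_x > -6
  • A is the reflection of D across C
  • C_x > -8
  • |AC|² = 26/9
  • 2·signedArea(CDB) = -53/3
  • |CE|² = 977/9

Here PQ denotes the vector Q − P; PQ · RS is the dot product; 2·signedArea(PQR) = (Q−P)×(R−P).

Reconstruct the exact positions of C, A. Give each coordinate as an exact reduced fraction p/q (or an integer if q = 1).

1. C_x = -22/3  [line -11·x + 2·y + -232/3 = 0 ∩ |CE|² = 977/9]
2. C_y = -5/3  [line -11·x + 2·y + -232/3 = 0 ∩ |CE|² = 977/9]
   → C = (-22/3, -5/3)
3. A_x = -17/3  [A is the reflection of D across C]
4. A_y = -4/3  [A is the reflection of D across C]
   → A = (-17/3, -4/3)

A = (-17/3, -4/3)
C = (-22/3, -5/3)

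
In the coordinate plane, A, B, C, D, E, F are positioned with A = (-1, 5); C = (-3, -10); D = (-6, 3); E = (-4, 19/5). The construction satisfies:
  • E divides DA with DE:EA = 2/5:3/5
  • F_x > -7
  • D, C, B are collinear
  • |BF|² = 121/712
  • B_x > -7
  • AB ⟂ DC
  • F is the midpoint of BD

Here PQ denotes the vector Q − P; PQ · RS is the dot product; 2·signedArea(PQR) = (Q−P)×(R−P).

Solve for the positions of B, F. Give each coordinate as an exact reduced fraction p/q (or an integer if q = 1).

1. B_x = -1101/178  [D, C, B are collinear ∩ AB ⟂ DC]
2. B_y = 677/178  [D, C, B are collinear ∩ AB ⟂ DC]
   → B = (-1101/178, 677/178)
3. F_x = -2169/356  [F is the midpoint of BD]
4. F_y = 1211/356  [F is the midpoint of BD]
   → F = (-2169/356, 1211/356)

B = (-1101/178, 677/178)
F = (-2169/356, 1211/356)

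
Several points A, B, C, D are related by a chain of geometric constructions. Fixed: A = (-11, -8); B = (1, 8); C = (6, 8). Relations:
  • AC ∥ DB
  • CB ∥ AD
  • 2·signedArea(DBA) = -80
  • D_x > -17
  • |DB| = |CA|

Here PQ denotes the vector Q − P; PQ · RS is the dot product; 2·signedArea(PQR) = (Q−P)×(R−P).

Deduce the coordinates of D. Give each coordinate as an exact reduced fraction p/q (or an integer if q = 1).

1. D_x = -16  [AC ∥ DB ∩ CB ∥ AD]
2. D_y = -8  [AC ∥ DB ∩ CB ∥ AD]
   → D = (-16, -8)

D = (-16, -8)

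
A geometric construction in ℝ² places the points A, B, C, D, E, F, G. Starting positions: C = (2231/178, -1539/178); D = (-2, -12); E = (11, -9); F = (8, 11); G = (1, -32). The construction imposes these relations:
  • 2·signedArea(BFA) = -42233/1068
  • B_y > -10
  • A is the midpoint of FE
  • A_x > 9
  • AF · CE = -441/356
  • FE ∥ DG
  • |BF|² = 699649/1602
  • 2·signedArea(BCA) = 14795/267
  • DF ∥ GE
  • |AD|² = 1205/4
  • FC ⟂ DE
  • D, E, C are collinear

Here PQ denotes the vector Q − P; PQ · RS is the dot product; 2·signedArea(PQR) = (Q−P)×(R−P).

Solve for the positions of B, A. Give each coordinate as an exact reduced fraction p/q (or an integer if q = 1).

A = (19/2, 1)
B = (3833/534, -1759/178)

1. A_x = 19/2  [A is the midpoint of FE]
2. A_y = 1  [A is the midpoint of FE]
   → A = (19/2, 1)
3. B_x = 3833/534  [2·signedArea(BFA) = -42233/1068 ∩ 2·signedArea(BCA) = 14795/267]
4. B_y = -1759/178  [2·signedArea(BFA) = -42233/1068 ∩ 2·signedArea(BCA) = 14795/267]
   → B = (3833/534, -1759/178)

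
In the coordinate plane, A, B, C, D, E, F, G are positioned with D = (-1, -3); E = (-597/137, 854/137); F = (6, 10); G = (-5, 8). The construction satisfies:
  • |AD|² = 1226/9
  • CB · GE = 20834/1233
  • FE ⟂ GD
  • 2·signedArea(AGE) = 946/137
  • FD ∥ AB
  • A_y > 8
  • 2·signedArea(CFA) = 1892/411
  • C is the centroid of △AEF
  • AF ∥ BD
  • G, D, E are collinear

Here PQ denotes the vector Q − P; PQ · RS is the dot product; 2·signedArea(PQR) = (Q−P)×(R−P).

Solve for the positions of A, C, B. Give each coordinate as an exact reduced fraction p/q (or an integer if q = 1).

A = (-4/3, 26/3)
B = (-25/3, -13/3)
C = (127/1233, 10234/1233)

1. A_x = -4/3  [line 242/137·x + 88/137·y + -440/137 = 0 ∩ |AD|² = 1226/9]
2. A_y = 26/3  [line 242/137·x + 88/137·y + -440/137 = 0 ∩ |AD|² = 1226/9]
   → A = (-4/3, 26/3)
3. C_x = 127/1233  [C is the centroid of △AEF]
4. C_y = 10234/1233  [C is the centroid of △AEF]
   → C = (127/1233, 10234/1233)
5. B_x = -25/3  [AF ∥ BD ∩ FD ∥ AB]
6. B_y = -13/3  [AF ∥ BD ∩ FD ∥ AB]
   → B = (-25/3, -13/3)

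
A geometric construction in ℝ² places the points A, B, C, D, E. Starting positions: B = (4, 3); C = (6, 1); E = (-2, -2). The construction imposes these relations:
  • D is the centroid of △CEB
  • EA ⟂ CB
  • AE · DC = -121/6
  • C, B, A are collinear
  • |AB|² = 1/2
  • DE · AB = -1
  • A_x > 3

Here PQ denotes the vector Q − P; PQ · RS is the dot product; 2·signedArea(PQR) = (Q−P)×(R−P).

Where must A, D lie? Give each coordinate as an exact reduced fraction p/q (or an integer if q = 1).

1. A_x = 7/2  [C, B, A are collinear ∩ EA ⟂ CB]
2. A_y = 7/2  [C, B, A are collinear ∩ EA ⟂ CB]
   → A = (7/2, 7/2)
3. D_x = 8/3  [D is the centroid of △CEB]
4. D_y = 2/3  [D is the centroid of △CEB]
   → D = (8/3, 2/3)

A = (7/2, 7/2)
D = (8/3, 2/3)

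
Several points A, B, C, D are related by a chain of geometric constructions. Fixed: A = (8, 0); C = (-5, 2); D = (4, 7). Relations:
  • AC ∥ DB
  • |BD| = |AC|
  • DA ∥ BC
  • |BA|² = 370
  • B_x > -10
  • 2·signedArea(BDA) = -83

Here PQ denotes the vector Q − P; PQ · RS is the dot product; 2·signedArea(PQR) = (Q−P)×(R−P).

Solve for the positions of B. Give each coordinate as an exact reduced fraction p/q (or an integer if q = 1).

1. B_x = -9  [DA ∥ BC ∩ AC ∥ DB]
2. B_y = 9  [DA ∥ BC ∩ AC ∥ DB]
   → B = (-9, 9)

B = (-9, 9)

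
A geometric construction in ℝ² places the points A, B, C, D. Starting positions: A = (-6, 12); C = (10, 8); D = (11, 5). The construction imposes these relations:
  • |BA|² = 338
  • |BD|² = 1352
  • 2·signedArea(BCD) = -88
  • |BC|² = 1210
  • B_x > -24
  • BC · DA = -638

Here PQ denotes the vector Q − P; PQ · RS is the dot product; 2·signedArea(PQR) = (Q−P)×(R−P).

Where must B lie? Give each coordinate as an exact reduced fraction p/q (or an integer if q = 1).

1. B_x = -23  [2·signedArea(BCD) = -88 ∩ BC · DA = -638]
2. B_y = 19  [2·signedArea(BCD) = -88 ∩ BC · DA = -638]
   → B = (-23, 19)

B = (-23, 19)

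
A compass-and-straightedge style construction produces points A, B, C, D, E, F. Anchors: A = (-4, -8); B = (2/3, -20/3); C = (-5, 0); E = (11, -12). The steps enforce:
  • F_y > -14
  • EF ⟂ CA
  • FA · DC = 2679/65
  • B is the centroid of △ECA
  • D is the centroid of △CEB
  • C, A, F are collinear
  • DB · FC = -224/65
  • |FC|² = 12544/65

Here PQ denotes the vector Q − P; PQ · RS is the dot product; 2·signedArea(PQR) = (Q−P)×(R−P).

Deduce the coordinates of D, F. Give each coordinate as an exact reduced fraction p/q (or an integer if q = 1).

D = (20/9, -56/9)
F = (-213/65, -896/65)

1. D_x = 20/9  [D is the centroid of △CEB]
2. D_y = -56/9  [D is the centroid of △CEB]
   → D = (20/9, -56/9)
3. F_x = -213/65  [C, A, F are collinear ∩ EF ⟂ CA]
4. F_y = -896/65  [C, A, F are collinear ∩ EF ⟂ CA]
   → F = (-213/65, -896/65)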